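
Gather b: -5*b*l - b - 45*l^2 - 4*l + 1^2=b*(-5*l - 1) - 45*l^2 - 4*l + 1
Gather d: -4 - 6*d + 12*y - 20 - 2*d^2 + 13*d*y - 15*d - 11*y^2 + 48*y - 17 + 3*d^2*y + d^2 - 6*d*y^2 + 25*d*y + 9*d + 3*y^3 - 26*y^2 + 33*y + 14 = d^2*(3*y - 1) + d*(-6*y^2 + 38*y - 12) + 3*y^3 - 37*y^2 + 93*y - 27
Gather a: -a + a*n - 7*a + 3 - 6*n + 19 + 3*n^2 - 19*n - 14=a*(n - 8) + 3*n^2 - 25*n + 8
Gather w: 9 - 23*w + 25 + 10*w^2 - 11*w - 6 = 10*w^2 - 34*w + 28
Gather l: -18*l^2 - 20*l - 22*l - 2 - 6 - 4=-18*l^2 - 42*l - 12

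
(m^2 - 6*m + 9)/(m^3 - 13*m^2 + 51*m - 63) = 1/(m - 7)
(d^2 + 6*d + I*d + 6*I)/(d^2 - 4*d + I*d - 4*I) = (d + 6)/(d - 4)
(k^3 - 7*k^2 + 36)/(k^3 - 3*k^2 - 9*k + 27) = (k^2 - 4*k - 12)/(k^2 - 9)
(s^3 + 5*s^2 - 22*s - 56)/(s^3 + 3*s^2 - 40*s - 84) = (s - 4)/(s - 6)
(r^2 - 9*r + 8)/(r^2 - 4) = (r^2 - 9*r + 8)/(r^2 - 4)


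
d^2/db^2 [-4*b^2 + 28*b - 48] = -8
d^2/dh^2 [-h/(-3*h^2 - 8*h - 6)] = 2*(4*h*(3*h + 4)^2 - (9*h + 8)*(3*h^2 + 8*h + 6))/(3*h^2 + 8*h + 6)^3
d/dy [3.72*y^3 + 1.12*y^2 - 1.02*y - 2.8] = 11.16*y^2 + 2.24*y - 1.02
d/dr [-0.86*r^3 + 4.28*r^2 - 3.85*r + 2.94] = -2.58*r^2 + 8.56*r - 3.85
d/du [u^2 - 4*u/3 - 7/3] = 2*u - 4/3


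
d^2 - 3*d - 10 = (d - 5)*(d + 2)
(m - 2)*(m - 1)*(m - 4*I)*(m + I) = m^4 - 3*m^3 - 3*I*m^3 + 6*m^2 + 9*I*m^2 - 12*m - 6*I*m + 8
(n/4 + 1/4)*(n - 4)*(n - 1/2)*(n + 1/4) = n^4/4 - 13*n^3/16 - 27*n^2/32 + 11*n/32 + 1/8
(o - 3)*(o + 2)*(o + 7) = o^3 + 6*o^2 - 13*o - 42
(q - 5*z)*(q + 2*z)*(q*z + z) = q^3*z - 3*q^2*z^2 + q^2*z - 10*q*z^3 - 3*q*z^2 - 10*z^3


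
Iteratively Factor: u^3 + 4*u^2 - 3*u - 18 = (u - 2)*(u^2 + 6*u + 9) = (u - 2)*(u + 3)*(u + 3)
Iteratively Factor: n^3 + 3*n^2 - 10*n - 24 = (n - 3)*(n^2 + 6*n + 8) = (n - 3)*(n + 2)*(n + 4)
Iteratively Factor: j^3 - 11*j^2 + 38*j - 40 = (j - 2)*(j^2 - 9*j + 20) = (j - 5)*(j - 2)*(j - 4)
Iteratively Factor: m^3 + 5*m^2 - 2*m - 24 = (m + 3)*(m^2 + 2*m - 8) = (m - 2)*(m + 3)*(m + 4)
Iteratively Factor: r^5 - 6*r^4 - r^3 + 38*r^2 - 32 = (r - 4)*(r^4 - 2*r^3 - 9*r^2 + 2*r + 8) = (r - 4)^2*(r^3 + 2*r^2 - r - 2) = (r - 4)^2*(r - 1)*(r^2 + 3*r + 2) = (r - 4)^2*(r - 1)*(r + 1)*(r + 2)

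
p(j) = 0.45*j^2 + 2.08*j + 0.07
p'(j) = 0.9*j + 2.08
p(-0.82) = -1.33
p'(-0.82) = 1.34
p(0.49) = 1.20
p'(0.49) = 2.52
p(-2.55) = -2.31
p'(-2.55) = -0.22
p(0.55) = 1.35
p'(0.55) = 2.58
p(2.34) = 7.40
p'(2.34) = 4.19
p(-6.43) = 5.30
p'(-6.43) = -3.71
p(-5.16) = 1.32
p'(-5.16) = -2.56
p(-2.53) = -2.31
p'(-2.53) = -0.20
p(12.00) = 89.83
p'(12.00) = 12.88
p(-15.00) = 70.12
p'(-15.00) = -11.42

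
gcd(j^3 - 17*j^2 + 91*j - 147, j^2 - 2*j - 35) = j - 7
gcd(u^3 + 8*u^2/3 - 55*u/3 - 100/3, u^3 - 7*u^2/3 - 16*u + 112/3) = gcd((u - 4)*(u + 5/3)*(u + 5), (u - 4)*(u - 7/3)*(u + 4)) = u - 4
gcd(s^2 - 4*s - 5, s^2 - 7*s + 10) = s - 5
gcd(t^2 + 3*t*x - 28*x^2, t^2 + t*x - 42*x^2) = t + 7*x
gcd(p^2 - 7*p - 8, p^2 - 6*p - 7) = p + 1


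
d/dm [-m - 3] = -1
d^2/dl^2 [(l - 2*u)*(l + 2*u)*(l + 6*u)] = 6*l + 12*u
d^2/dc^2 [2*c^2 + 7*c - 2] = 4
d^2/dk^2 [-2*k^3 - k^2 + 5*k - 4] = -12*k - 2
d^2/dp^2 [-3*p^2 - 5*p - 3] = -6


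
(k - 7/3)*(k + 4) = k^2 + 5*k/3 - 28/3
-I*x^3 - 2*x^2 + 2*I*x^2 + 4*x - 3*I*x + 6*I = (x - 2)*(x - 3*I)*(-I*x + 1)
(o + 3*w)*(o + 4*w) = o^2 + 7*o*w + 12*w^2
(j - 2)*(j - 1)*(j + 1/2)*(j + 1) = j^4 - 3*j^3/2 - 2*j^2 + 3*j/2 + 1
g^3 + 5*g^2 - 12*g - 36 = (g - 3)*(g + 2)*(g + 6)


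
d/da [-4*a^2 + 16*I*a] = -8*a + 16*I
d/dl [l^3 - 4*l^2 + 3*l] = 3*l^2 - 8*l + 3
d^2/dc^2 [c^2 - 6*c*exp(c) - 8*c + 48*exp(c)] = -6*c*exp(c) + 36*exp(c) + 2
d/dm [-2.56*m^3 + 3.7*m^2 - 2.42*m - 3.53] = -7.68*m^2 + 7.4*m - 2.42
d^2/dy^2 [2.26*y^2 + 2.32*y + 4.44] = 4.52000000000000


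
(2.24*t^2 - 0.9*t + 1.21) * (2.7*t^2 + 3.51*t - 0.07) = 6.048*t^4 + 5.4324*t^3 - 0.0488*t^2 + 4.3101*t - 0.0847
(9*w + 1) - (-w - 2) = 10*w + 3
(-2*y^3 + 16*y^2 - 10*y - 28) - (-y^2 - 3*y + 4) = -2*y^3 + 17*y^2 - 7*y - 32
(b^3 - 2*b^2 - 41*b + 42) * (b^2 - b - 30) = b^5 - 3*b^4 - 69*b^3 + 143*b^2 + 1188*b - 1260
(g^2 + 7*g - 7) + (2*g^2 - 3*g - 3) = 3*g^2 + 4*g - 10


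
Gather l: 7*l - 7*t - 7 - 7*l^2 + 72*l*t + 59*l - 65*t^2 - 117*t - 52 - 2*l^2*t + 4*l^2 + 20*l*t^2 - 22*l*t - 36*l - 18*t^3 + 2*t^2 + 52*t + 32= l^2*(-2*t - 3) + l*(20*t^2 + 50*t + 30) - 18*t^3 - 63*t^2 - 72*t - 27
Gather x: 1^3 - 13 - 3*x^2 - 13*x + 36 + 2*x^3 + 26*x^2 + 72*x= 2*x^3 + 23*x^2 + 59*x + 24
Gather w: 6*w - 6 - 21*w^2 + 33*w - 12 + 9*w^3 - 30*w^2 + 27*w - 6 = 9*w^3 - 51*w^2 + 66*w - 24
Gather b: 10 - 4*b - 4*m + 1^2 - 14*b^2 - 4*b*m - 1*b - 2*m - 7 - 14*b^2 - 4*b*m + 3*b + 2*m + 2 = -28*b^2 + b*(-8*m - 2) - 4*m + 6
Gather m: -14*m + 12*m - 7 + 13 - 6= -2*m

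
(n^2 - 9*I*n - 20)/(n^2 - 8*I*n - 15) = (n - 4*I)/(n - 3*I)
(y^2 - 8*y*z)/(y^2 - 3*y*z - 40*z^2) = y/(y + 5*z)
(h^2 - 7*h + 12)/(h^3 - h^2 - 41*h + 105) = (h - 4)/(h^2 + 2*h - 35)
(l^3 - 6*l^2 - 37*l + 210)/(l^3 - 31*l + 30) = (l - 7)/(l - 1)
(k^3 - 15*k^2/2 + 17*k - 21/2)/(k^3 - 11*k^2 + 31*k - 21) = (k - 7/2)/(k - 7)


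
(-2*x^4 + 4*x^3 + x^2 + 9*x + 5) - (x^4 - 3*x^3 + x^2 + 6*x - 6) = -3*x^4 + 7*x^3 + 3*x + 11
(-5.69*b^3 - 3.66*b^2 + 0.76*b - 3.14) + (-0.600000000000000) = -5.69*b^3 - 3.66*b^2 + 0.76*b - 3.74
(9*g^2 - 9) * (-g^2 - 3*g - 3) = -9*g^4 - 27*g^3 - 18*g^2 + 27*g + 27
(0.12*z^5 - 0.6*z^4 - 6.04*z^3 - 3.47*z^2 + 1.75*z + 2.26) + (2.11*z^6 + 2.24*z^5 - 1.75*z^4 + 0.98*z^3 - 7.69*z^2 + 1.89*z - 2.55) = 2.11*z^6 + 2.36*z^5 - 2.35*z^4 - 5.06*z^3 - 11.16*z^2 + 3.64*z - 0.29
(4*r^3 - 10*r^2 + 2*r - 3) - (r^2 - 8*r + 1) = 4*r^3 - 11*r^2 + 10*r - 4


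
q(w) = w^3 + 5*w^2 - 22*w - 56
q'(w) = 3*w^2 + 10*w - 22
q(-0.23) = -50.69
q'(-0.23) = -24.14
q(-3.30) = 35.11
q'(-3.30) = -22.33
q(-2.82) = 23.38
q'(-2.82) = -26.34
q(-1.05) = -28.55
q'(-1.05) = -29.19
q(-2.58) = 16.87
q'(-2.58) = -27.83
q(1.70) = -74.04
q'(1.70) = 3.67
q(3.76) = -14.87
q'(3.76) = 58.01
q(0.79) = -69.77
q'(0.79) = -12.23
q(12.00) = 2128.00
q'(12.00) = 530.00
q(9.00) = 880.00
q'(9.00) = 311.00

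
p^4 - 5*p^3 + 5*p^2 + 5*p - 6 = (p - 3)*(p - 2)*(p - 1)*(p + 1)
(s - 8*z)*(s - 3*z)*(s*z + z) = s^3*z - 11*s^2*z^2 + s^2*z + 24*s*z^3 - 11*s*z^2 + 24*z^3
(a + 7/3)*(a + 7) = a^2 + 28*a/3 + 49/3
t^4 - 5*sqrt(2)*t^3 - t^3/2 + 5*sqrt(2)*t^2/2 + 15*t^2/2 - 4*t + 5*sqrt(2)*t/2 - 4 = (t - 1)*(t + 1/2)*(t - 4*sqrt(2))*(t - sqrt(2))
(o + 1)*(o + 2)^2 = o^3 + 5*o^2 + 8*o + 4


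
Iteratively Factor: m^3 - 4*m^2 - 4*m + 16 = (m - 2)*(m^2 - 2*m - 8) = (m - 2)*(m + 2)*(m - 4)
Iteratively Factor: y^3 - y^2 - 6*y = (y - 3)*(y^2 + 2*y) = y*(y - 3)*(y + 2)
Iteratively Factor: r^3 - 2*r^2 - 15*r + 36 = (r - 3)*(r^2 + r - 12) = (r - 3)^2*(r + 4)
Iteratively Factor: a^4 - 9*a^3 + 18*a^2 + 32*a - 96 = (a + 2)*(a^3 - 11*a^2 + 40*a - 48) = (a - 4)*(a + 2)*(a^2 - 7*a + 12) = (a - 4)^2*(a + 2)*(a - 3)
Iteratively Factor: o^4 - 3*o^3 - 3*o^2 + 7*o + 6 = (o - 2)*(o^3 - o^2 - 5*o - 3) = (o - 3)*(o - 2)*(o^2 + 2*o + 1) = (o - 3)*(o - 2)*(o + 1)*(o + 1)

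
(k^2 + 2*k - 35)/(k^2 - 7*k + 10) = (k + 7)/(k - 2)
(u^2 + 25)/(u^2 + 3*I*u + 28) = (u^2 + 25)/(u^2 + 3*I*u + 28)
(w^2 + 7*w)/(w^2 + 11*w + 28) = w/(w + 4)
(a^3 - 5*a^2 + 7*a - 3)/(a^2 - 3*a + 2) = (a^2 - 4*a + 3)/(a - 2)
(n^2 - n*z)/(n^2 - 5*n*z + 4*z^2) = n/(n - 4*z)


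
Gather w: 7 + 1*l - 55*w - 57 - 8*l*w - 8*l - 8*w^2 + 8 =-7*l - 8*w^2 + w*(-8*l - 55) - 42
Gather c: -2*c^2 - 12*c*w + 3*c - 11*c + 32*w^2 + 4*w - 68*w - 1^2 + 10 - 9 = -2*c^2 + c*(-12*w - 8) + 32*w^2 - 64*w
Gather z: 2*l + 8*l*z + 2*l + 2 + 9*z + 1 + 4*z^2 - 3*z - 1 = 4*l + 4*z^2 + z*(8*l + 6) + 2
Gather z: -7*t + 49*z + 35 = -7*t + 49*z + 35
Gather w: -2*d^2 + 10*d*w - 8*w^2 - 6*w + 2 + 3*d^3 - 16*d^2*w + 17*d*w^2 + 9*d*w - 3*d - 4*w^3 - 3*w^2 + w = 3*d^3 - 2*d^2 - 3*d - 4*w^3 + w^2*(17*d - 11) + w*(-16*d^2 + 19*d - 5) + 2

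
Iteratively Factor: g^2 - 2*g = (g - 2)*(g)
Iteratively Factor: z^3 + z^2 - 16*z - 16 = (z - 4)*(z^2 + 5*z + 4) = (z - 4)*(z + 4)*(z + 1)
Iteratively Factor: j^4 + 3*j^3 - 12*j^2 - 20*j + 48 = (j - 2)*(j^3 + 5*j^2 - 2*j - 24) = (j - 2)*(j + 4)*(j^2 + j - 6) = (j - 2)*(j + 3)*(j + 4)*(j - 2)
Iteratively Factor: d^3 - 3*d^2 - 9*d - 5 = (d - 5)*(d^2 + 2*d + 1) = (d - 5)*(d + 1)*(d + 1)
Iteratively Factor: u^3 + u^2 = (u)*(u^2 + u) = u*(u + 1)*(u)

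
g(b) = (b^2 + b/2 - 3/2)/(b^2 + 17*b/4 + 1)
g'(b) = (-2*b - 17/4)*(b^2 + b/2 - 3/2)/(b^2 + 17*b/4 + 1)^2 + (2*b + 1/2)/(b^2 + 17*b/4 + 1)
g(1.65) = 0.19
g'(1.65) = 0.22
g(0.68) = -0.16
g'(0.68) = 0.63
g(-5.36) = 3.53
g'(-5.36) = 1.82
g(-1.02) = 0.42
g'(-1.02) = 1.08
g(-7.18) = 2.11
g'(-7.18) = 0.34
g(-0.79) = 0.73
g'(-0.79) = 1.75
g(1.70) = 0.20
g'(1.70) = 0.21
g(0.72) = -0.14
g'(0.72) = 0.59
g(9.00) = 0.70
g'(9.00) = 0.02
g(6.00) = 0.60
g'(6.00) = 0.04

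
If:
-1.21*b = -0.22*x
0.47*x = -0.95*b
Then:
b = 0.00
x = 0.00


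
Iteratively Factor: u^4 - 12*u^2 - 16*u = (u + 2)*(u^3 - 2*u^2 - 8*u) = (u + 2)^2*(u^2 - 4*u) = (u - 4)*(u + 2)^2*(u)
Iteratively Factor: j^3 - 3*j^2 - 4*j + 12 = (j - 3)*(j^2 - 4) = (j - 3)*(j + 2)*(j - 2)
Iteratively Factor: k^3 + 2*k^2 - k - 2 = (k - 1)*(k^2 + 3*k + 2) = (k - 1)*(k + 1)*(k + 2)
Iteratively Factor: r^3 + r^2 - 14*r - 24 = (r + 2)*(r^2 - r - 12) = (r + 2)*(r + 3)*(r - 4)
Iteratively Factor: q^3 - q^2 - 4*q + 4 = (q - 2)*(q^2 + q - 2) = (q - 2)*(q + 2)*(q - 1)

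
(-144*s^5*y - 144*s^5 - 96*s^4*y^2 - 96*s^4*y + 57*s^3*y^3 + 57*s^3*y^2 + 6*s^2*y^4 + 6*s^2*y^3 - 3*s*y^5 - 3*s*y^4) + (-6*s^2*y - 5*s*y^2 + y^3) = -144*s^5*y - 144*s^5 - 96*s^4*y^2 - 96*s^4*y + 57*s^3*y^3 + 57*s^3*y^2 + 6*s^2*y^4 + 6*s^2*y^3 - 6*s^2*y - 3*s*y^5 - 3*s*y^4 - 5*s*y^2 + y^3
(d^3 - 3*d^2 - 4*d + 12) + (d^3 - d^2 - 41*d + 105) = 2*d^3 - 4*d^2 - 45*d + 117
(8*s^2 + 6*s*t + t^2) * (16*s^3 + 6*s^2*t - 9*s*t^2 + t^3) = 128*s^5 + 144*s^4*t - 20*s^3*t^2 - 40*s^2*t^3 - 3*s*t^4 + t^5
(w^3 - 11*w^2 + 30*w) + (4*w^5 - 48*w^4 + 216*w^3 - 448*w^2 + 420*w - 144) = 4*w^5 - 48*w^4 + 217*w^3 - 459*w^2 + 450*w - 144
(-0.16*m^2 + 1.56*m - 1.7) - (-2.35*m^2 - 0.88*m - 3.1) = 2.19*m^2 + 2.44*m + 1.4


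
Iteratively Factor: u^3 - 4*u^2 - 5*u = (u)*(u^2 - 4*u - 5) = u*(u - 5)*(u + 1)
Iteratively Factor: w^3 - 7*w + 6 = (w - 1)*(w^2 + w - 6) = (w - 1)*(w + 3)*(w - 2)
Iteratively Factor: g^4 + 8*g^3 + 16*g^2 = (g)*(g^3 + 8*g^2 + 16*g) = g^2*(g^2 + 8*g + 16) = g^2*(g + 4)*(g + 4)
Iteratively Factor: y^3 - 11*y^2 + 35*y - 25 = (y - 5)*(y^2 - 6*y + 5) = (y - 5)*(y - 1)*(y - 5)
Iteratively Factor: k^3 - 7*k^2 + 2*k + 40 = (k - 4)*(k^2 - 3*k - 10) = (k - 5)*(k - 4)*(k + 2)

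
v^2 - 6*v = v*(v - 6)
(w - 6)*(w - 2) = w^2 - 8*w + 12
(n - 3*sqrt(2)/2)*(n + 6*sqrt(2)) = n^2 + 9*sqrt(2)*n/2 - 18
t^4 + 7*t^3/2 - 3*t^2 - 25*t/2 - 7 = (t - 2)*(t + 1)^2*(t + 7/2)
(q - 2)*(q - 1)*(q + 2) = q^3 - q^2 - 4*q + 4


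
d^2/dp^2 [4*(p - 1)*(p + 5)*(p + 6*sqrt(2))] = 24*p + 32 + 48*sqrt(2)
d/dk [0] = 0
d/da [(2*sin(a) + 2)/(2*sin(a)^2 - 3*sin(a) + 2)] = 2*(-4*sin(a) + cos(2*a) + 4)*cos(a)/(-3*sin(a) - cos(2*a) + 3)^2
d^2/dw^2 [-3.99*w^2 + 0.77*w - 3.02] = -7.98000000000000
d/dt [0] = 0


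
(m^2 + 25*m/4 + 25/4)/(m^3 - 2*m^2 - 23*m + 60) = (m + 5/4)/(m^2 - 7*m + 12)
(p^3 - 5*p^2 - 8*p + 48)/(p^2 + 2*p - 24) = (p^2 - p - 12)/(p + 6)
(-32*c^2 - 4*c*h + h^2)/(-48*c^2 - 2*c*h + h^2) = (4*c + h)/(6*c + h)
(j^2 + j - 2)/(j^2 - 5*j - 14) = (j - 1)/(j - 7)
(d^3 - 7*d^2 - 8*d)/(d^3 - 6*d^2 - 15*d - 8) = d/(d + 1)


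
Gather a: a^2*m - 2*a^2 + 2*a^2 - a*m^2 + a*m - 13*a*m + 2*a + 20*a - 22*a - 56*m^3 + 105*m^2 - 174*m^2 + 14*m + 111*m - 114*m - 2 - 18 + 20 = a^2*m + a*(-m^2 - 12*m) - 56*m^3 - 69*m^2 + 11*m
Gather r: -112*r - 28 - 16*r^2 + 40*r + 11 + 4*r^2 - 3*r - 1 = -12*r^2 - 75*r - 18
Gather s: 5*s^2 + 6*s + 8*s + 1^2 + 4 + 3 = 5*s^2 + 14*s + 8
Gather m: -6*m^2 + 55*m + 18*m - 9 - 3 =-6*m^2 + 73*m - 12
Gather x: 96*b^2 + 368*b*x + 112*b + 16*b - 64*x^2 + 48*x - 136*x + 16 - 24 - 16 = 96*b^2 + 128*b - 64*x^2 + x*(368*b - 88) - 24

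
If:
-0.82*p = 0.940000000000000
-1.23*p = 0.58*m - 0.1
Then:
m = 2.60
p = -1.15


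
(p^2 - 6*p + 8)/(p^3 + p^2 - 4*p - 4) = (p - 4)/(p^2 + 3*p + 2)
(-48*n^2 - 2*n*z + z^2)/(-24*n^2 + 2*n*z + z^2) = (-8*n + z)/(-4*n + z)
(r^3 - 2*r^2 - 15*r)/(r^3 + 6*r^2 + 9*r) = (r - 5)/(r + 3)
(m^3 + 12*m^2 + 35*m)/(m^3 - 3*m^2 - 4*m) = (m^2 + 12*m + 35)/(m^2 - 3*m - 4)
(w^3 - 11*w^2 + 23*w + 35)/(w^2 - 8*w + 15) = (w^2 - 6*w - 7)/(w - 3)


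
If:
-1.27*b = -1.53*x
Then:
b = 1.20472440944882*x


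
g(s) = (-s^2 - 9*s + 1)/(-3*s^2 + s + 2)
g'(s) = (-2*s - 9)/(-3*s^2 + s + 2) + (6*s - 1)*(-s^2 - 9*s + 1)/(-3*s^2 + s + 2)^2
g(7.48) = 0.77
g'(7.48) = -0.06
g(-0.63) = 34.99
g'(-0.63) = -975.88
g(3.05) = 1.56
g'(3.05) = -0.52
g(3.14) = 1.52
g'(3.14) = -0.48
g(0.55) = -2.59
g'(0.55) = -9.77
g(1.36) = 5.98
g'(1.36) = -14.21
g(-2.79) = -0.76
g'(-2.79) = -0.42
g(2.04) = 2.55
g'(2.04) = -1.84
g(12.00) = 0.60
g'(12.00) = -0.02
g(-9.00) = 0.00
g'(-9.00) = -0.04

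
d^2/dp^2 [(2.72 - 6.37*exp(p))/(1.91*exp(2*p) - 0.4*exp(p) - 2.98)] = (-23.238397*exp(4*p) + 34.824648*exp(3*p) - 223.774836*exp(2*p) + 69.955024*exp(p) - 59.810388)*exp(p)/(6.967871*exp(6*p) - 4.37772*exp(5*p) - 31.697214*exp(4*p) + 13.59632*exp(3*p) + 49.454292*exp(2*p) - 10.65648*exp(p) - 26.463592)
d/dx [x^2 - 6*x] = 2*x - 6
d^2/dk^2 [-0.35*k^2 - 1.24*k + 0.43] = -0.700000000000000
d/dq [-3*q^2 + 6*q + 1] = 6 - 6*q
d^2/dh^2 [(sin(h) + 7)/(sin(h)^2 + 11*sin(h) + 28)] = (4*sin(h) + cos(h)^2 + 1)/(sin(h) + 4)^3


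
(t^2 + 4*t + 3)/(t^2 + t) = (t + 3)/t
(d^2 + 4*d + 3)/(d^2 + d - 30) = (d^2 + 4*d + 3)/(d^2 + d - 30)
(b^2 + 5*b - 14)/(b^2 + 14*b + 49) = (b - 2)/(b + 7)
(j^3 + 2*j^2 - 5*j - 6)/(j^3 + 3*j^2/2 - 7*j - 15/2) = 2*(j - 2)/(2*j - 5)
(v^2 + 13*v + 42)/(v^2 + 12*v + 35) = (v + 6)/(v + 5)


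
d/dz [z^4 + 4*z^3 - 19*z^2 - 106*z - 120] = 4*z^3 + 12*z^2 - 38*z - 106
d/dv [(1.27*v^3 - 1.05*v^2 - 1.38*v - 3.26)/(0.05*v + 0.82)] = (0.127*v^3 + 3.0717*v^2 - 1.722*v - 0.9686)/(0.0025*v^2 + 0.082*v + 0.6724)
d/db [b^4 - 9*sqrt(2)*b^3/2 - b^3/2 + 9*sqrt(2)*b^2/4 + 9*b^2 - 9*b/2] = 4*b^3 - 27*sqrt(2)*b^2/2 - 3*b^2/2 + 9*sqrt(2)*b/2 + 18*b - 9/2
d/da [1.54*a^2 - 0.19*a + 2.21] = 3.08*a - 0.19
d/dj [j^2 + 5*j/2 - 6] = 2*j + 5/2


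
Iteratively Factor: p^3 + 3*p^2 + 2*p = (p)*(p^2 + 3*p + 2) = p*(p + 2)*(p + 1)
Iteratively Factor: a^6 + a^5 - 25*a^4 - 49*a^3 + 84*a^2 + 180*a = (a + 2)*(a^5 - a^4 - 23*a^3 - 3*a^2 + 90*a) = (a + 2)*(a + 3)*(a^4 - 4*a^3 - 11*a^2 + 30*a) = (a + 2)*(a + 3)^2*(a^3 - 7*a^2 + 10*a) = (a - 2)*(a + 2)*(a + 3)^2*(a^2 - 5*a) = a*(a - 2)*(a + 2)*(a + 3)^2*(a - 5)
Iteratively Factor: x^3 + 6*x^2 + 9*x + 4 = (x + 1)*(x^2 + 5*x + 4) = (x + 1)*(x + 4)*(x + 1)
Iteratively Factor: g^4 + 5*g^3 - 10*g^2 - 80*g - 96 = (g + 3)*(g^3 + 2*g^2 - 16*g - 32) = (g + 3)*(g + 4)*(g^2 - 2*g - 8) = (g + 2)*(g + 3)*(g + 4)*(g - 4)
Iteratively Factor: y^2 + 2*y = (y)*(y + 2)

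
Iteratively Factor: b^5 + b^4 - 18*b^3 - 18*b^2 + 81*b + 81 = (b + 3)*(b^4 - 2*b^3 - 12*b^2 + 18*b + 27) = (b - 3)*(b + 3)*(b^3 + b^2 - 9*b - 9) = (b - 3)^2*(b + 3)*(b^2 + 4*b + 3) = (b - 3)^2*(b + 3)^2*(b + 1)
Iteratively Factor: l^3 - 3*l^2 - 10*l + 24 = (l + 3)*(l^2 - 6*l + 8) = (l - 2)*(l + 3)*(l - 4)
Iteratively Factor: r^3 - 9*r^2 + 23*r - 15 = (r - 5)*(r^2 - 4*r + 3) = (r - 5)*(r - 1)*(r - 3)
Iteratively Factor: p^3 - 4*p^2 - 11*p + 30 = (p - 2)*(p^2 - 2*p - 15) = (p - 2)*(p + 3)*(p - 5)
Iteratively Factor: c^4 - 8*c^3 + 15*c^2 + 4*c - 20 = (c - 5)*(c^3 - 3*c^2 + 4) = (c - 5)*(c - 2)*(c^2 - c - 2) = (c - 5)*(c - 2)^2*(c + 1)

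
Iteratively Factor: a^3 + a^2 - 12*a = (a + 4)*(a^2 - 3*a) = (a - 3)*(a + 4)*(a)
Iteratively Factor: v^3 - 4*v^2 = (v)*(v^2 - 4*v) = v^2*(v - 4)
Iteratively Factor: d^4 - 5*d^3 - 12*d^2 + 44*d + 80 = (d - 4)*(d^3 - d^2 - 16*d - 20) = (d - 4)*(d + 2)*(d^2 - 3*d - 10) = (d - 5)*(d - 4)*(d + 2)*(d + 2)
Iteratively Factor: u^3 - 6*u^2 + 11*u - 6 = (u - 3)*(u^2 - 3*u + 2) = (u - 3)*(u - 1)*(u - 2)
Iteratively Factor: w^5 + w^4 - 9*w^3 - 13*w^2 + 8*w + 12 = (w - 1)*(w^4 + 2*w^3 - 7*w^2 - 20*w - 12) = (w - 1)*(w + 2)*(w^3 - 7*w - 6) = (w - 1)*(w + 1)*(w + 2)*(w^2 - w - 6) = (w - 3)*(w - 1)*(w + 1)*(w + 2)*(w + 2)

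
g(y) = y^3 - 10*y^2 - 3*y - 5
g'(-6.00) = 225.00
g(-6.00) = -563.00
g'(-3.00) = 84.00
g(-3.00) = -113.00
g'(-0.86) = 16.42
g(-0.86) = -10.45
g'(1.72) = -28.52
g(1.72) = -34.66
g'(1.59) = -27.22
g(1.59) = -31.03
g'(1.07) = -20.97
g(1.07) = -18.43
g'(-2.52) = 66.45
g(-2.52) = -76.95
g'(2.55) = -34.49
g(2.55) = -61.09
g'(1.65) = -27.83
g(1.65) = -32.68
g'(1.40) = -25.12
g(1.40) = -26.06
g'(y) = 3*y^2 - 20*y - 3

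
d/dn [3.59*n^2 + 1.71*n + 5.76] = 7.18*n + 1.71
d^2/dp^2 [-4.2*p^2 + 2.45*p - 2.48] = -8.40000000000000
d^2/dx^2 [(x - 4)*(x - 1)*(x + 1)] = 6*x - 8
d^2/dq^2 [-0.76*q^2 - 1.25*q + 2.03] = -1.52000000000000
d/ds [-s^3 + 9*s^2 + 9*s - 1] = -3*s^2 + 18*s + 9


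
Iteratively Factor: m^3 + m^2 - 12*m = (m - 3)*(m^2 + 4*m) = (m - 3)*(m + 4)*(m)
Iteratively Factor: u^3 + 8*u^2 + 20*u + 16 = (u + 4)*(u^2 + 4*u + 4) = (u + 2)*(u + 4)*(u + 2)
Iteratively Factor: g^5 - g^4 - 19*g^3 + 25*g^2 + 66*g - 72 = (g + 2)*(g^4 - 3*g^3 - 13*g^2 + 51*g - 36) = (g - 3)*(g + 2)*(g^3 - 13*g + 12) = (g - 3)*(g + 2)*(g + 4)*(g^2 - 4*g + 3) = (g - 3)*(g - 1)*(g + 2)*(g + 4)*(g - 3)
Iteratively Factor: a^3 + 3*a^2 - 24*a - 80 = (a + 4)*(a^2 - a - 20) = (a - 5)*(a + 4)*(a + 4)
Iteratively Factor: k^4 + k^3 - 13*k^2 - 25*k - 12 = (k - 4)*(k^3 + 5*k^2 + 7*k + 3) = (k - 4)*(k + 3)*(k^2 + 2*k + 1) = (k - 4)*(k + 1)*(k + 3)*(k + 1)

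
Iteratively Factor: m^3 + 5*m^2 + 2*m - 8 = (m + 4)*(m^2 + m - 2) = (m - 1)*(m + 4)*(m + 2)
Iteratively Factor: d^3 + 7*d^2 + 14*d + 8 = (d + 1)*(d^2 + 6*d + 8) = (d + 1)*(d + 2)*(d + 4)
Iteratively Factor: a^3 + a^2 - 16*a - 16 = (a + 4)*(a^2 - 3*a - 4) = (a - 4)*(a + 4)*(a + 1)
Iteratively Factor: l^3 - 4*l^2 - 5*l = (l)*(l^2 - 4*l - 5) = l*(l - 5)*(l + 1)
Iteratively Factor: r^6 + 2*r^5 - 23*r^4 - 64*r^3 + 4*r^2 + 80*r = (r + 2)*(r^5 - 23*r^3 - 18*r^2 + 40*r) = r*(r + 2)*(r^4 - 23*r^2 - 18*r + 40) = r*(r + 2)*(r + 4)*(r^3 - 4*r^2 - 7*r + 10) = r*(r - 5)*(r + 2)*(r + 4)*(r^2 + r - 2) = r*(r - 5)*(r - 1)*(r + 2)*(r + 4)*(r + 2)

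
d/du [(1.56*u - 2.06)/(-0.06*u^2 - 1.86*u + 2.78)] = (0.0936*u^2 - 0.2472*u + 0.5052)/(0.0036*u^4 + 0.2232*u^3 + 3.126*u^2 - 10.3416*u + 7.7284)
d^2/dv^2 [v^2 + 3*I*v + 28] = 2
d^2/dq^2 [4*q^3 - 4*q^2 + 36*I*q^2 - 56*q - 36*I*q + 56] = 24*q - 8 + 72*I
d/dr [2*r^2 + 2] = 4*r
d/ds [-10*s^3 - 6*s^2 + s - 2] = -30*s^2 - 12*s + 1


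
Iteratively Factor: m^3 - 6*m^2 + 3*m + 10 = (m - 2)*(m^2 - 4*m - 5) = (m - 2)*(m + 1)*(m - 5)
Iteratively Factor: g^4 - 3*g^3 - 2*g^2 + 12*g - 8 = (g - 2)*(g^3 - g^2 - 4*g + 4) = (g - 2)^2*(g^2 + g - 2) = (g - 2)^2*(g - 1)*(g + 2)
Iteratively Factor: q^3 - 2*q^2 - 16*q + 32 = (q + 4)*(q^2 - 6*q + 8) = (q - 2)*(q + 4)*(q - 4)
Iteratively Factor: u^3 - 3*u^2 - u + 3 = (u + 1)*(u^2 - 4*u + 3) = (u - 3)*(u + 1)*(u - 1)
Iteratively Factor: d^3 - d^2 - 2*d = (d - 2)*(d^2 + d) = (d - 2)*(d + 1)*(d)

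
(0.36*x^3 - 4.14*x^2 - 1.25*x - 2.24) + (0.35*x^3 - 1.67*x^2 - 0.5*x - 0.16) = 0.71*x^3 - 5.81*x^2 - 1.75*x - 2.4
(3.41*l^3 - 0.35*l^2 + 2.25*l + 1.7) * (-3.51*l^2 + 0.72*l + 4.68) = -11.9691*l^5 + 3.6837*l^4 + 7.8093*l^3 - 5.985*l^2 + 11.754*l + 7.956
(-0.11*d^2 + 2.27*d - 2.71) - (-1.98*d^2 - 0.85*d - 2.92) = 1.87*d^2 + 3.12*d + 0.21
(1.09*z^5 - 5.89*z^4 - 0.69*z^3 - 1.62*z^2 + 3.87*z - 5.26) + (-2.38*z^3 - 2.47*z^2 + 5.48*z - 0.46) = 1.09*z^5 - 5.89*z^4 - 3.07*z^3 - 4.09*z^2 + 9.35*z - 5.72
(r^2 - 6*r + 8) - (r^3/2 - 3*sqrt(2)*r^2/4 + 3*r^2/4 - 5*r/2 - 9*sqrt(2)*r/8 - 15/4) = -r^3/2 + r^2/4 + 3*sqrt(2)*r^2/4 - 7*r/2 + 9*sqrt(2)*r/8 + 47/4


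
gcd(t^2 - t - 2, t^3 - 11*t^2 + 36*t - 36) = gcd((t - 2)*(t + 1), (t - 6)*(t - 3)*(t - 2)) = t - 2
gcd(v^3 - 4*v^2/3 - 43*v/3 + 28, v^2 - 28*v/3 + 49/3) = v - 7/3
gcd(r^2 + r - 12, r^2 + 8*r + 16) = r + 4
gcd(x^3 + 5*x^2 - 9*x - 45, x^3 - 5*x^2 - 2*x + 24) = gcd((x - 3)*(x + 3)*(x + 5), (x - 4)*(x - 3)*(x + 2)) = x - 3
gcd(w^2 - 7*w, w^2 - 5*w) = w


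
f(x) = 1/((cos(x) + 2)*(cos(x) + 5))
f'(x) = sin(x)/((cos(x) + 2)*(cos(x) + 5)^2) + sin(x)/((cos(x) + 2)^2*(cos(x) + 5)) = (2*cos(x) + 7)*sin(x)/((cos(x) + 2)^2*(cos(x) + 5)^2)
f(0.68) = 0.06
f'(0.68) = 0.02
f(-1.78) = 0.12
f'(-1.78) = -0.09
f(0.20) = 0.06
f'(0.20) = 0.01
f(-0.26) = 0.06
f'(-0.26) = -0.01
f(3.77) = 0.20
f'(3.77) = -0.13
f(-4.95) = 0.09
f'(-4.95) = 0.05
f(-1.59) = 0.10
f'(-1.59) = -0.07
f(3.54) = 0.23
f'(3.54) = -0.10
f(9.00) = 0.22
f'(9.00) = 0.11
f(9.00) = 0.22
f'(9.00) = 0.11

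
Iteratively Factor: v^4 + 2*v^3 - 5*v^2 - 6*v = (v + 1)*(v^3 + v^2 - 6*v) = (v - 2)*(v + 1)*(v^2 + 3*v) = v*(v - 2)*(v + 1)*(v + 3)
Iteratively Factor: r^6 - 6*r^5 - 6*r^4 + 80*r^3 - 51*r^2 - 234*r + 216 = (r + 2)*(r^5 - 8*r^4 + 10*r^3 + 60*r^2 - 171*r + 108) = (r + 2)*(r + 3)*(r^4 - 11*r^3 + 43*r^2 - 69*r + 36) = (r - 4)*(r + 2)*(r + 3)*(r^3 - 7*r^2 + 15*r - 9) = (r - 4)*(r - 3)*(r + 2)*(r + 3)*(r^2 - 4*r + 3) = (r - 4)*(r - 3)*(r - 1)*(r + 2)*(r + 3)*(r - 3)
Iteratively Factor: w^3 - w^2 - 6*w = (w - 3)*(w^2 + 2*w) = (w - 3)*(w + 2)*(w)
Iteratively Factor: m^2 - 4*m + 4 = (m - 2)*(m - 2)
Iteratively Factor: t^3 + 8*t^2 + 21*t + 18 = (t + 2)*(t^2 + 6*t + 9) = (t + 2)*(t + 3)*(t + 3)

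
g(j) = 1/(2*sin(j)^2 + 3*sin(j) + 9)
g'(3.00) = 0.04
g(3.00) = 0.11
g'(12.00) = -0.01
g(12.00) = 0.13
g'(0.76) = -0.03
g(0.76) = 0.08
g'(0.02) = -0.04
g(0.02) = 0.11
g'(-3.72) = 0.03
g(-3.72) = 0.09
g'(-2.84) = 0.03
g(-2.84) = 0.12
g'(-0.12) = -0.03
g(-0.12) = 0.12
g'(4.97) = 0.00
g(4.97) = 0.13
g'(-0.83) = -0.00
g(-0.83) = 0.13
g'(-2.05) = -0.00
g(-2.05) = 0.13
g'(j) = (-4*sin(j)*cos(j) - 3*cos(j))/(2*sin(j)^2 + 3*sin(j) + 9)^2 = -(4*sin(j) + 3)*cos(j)/(3*sin(j) - cos(2*j) + 10)^2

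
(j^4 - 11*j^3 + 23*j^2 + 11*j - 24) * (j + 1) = j^5 - 10*j^4 + 12*j^3 + 34*j^2 - 13*j - 24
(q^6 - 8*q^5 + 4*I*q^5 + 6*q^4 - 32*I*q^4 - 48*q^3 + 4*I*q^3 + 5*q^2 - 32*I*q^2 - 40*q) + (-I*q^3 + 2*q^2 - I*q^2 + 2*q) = q^6 - 8*q^5 + 4*I*q^5 + 6*q^4 - 32*I*q^4 - 48*q^3 + 3*I*q^3 + 7*q^2 - 33*I*q^2 - 38*q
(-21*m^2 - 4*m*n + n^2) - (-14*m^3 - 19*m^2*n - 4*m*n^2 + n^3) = 14*m^3 + 19*m^2*n - 21*m^2 + 4*m*n^2 - 4*m*n - n^3 + n^2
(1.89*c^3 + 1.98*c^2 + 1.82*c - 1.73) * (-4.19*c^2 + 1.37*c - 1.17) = -7.9191*c^5 - 5.7069*c^4 - 7.1245*c^3 + 7.4255*c^2 - 4.4995*c + 2.0241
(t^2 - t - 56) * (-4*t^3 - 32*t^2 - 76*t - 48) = -4*t^5 - 28*t^4 + 180*t^3 + 1820*t^2 + 4304*t + 2688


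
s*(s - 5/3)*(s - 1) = s^3 - 8*s^2/3 + 5*s/3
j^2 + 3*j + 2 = (j + 1)*(j + 2)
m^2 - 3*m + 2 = (m - 2)*(m - 1)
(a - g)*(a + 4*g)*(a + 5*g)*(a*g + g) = a^4*g + 8*a^3*g^2 + a^3*g + 11*a^2*g^3 + 8*a^2*g^2 - 20*a*g^4 + 11*a*g^3 - 20*g^4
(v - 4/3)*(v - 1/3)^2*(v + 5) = v^4 + 3*v^3 - 9*v^2 + 131*v/27 - 20/27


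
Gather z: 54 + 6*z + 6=6*z + 60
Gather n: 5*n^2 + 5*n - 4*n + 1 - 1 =5*n^2 + n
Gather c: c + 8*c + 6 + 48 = 9*c + 54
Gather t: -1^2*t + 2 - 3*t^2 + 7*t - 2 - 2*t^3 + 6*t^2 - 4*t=-2*t^3 + 3*t^2 + 2*t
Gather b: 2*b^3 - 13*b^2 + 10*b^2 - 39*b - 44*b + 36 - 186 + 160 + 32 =2*b^3 - 3*b^2 - 83*b + 42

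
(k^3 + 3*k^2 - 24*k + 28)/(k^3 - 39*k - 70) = (-k^3 - 3*k^2 + 24*k - 28)/(-k^3 + 39*k + 70)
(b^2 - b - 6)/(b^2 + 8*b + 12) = (b - 3)/(b + 6)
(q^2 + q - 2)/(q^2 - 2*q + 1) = (q + 2)/(q - 1)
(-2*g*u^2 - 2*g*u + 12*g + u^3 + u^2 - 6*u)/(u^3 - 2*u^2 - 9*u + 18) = (-2*g + u)/(u - 3)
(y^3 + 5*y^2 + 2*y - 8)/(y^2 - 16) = (y^2 + y - 2)/(y - 4)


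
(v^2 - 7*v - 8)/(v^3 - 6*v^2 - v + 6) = (v - 8)/(v^2 - 7*v + 6)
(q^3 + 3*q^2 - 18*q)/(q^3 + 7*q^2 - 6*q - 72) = q/(q + 4)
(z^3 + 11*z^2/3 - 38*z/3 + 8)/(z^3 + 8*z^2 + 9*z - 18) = (z - 4/3)/(z + 3)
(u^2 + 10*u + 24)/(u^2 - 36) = (u + 4)/(u - 6)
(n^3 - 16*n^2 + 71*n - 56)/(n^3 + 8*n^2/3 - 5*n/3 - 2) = 3*(n^2 - 15*n + 56)/(3*n^2 + 11*n + 6)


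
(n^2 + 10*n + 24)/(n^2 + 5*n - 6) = (n + 4)/(n - 1)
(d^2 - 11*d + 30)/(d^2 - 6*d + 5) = (d - 6)/(d - 1)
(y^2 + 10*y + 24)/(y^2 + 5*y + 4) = (y + 6)/(y + 1)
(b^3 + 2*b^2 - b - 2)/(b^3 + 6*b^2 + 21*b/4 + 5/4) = 4*(b^3 + 2*b^2 - b - 2)/(4*b^3 + 24*b^2 + 21*b + 5)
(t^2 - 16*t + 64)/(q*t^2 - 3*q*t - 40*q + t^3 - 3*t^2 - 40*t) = (t - 8)/(q*t + 5*q + t^2 + 5*t)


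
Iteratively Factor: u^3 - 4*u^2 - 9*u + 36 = (u + 3)*(u^2 - 7*u + 12) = (u - 4)*(u + 3)*(u - 3)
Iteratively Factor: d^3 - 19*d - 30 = (d - 5)*(d^2 + 5*d + 6) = (d - 5)*(d + 3)*(d + 2)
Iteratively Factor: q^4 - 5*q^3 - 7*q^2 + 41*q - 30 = (q - 2)*(q^3 - 3*q^2 - 13*q + 15) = (q - 5)*(q - 2)*(q^2 + 2*q - 3) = (q - 5)*(q - 2)*(q + 3)*(q - 1)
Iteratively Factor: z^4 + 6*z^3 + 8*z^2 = (z)*(z^3 + 6*z^2 + 8*z) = z*(z + 2)*(z^2 + 4*z) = z*(z + 2)*(z + 4)*(z)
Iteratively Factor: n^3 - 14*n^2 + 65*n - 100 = (n - 5)*(n^2 - 9*n + 20) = (n - 5)*(n - 4)*(n - 5)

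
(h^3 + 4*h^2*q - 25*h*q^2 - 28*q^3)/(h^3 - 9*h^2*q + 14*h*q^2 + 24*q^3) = (-h - 7*q)/(-h + 6*q)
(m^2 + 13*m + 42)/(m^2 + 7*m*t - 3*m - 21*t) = (m^2 + 13*m + 42)/(m^2 + 7*m*t - 3*m - 21*t)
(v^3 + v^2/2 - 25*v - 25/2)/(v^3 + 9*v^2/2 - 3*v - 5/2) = (v - 5)/(v - 1)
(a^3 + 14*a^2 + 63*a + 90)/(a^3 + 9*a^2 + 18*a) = (a + 5)/a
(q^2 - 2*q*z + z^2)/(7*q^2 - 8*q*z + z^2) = (-q + z)/(-7*q + z)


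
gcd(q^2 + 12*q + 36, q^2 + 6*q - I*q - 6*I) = q + 6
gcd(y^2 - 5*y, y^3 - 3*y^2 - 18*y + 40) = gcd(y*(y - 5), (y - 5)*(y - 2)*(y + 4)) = y - 5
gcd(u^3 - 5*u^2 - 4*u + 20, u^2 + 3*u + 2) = u + 2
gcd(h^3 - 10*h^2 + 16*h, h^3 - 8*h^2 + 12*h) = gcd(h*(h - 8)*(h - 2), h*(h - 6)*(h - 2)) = h^2 - 2*h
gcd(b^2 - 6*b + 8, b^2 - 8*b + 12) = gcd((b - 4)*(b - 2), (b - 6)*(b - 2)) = b - 2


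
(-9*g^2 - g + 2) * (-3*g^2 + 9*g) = 27*g^4 - 78*g^3 - 15*g^2 + 18*g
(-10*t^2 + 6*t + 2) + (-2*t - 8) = -10*t^2 + 4*t - 6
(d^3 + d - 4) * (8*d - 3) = 8*d^4 - 3*d^3 + 8*d^2 - 35*d + 12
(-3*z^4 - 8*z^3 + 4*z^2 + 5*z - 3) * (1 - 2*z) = 6*z^5 + 13*z^4 - 16*z^3 - 6*z^2 + 11*z - 3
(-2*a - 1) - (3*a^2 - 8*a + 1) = -3*a^2 + 6*a - 2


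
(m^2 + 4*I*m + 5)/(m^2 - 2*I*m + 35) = (m - I)/(m - 7*I)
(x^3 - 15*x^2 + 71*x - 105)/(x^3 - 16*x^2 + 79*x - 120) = (x - 7)/(x - 8)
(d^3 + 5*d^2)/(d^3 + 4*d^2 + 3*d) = d*(d + 5)/(d^2 + 4*d + 3)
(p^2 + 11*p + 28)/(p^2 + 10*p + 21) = (p + 4)/(p + 3)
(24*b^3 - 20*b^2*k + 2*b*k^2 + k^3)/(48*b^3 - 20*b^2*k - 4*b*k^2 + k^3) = (12*b^2 - 4*b*k - k^2)/(24*b^2 + 2*b*k - k^2)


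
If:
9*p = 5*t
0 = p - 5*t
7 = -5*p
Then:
No Solution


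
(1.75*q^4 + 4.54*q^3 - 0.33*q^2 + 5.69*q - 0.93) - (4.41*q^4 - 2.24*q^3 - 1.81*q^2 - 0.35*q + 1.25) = -2.66*q^4 + 6.78*q^3 + 1.48*q^2 + 6.04*q - 2.18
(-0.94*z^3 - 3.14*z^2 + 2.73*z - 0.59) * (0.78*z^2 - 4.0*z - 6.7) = -0.7332*z^5 + 1.3108*z^4 + 20.9874*z^3 + 9.6578*z^2 - 15.931*z + 3.953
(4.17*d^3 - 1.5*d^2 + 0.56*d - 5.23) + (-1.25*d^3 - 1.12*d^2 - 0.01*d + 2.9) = 2.92*d^3 - 2.62*d^2 + 0.55*d - 2.33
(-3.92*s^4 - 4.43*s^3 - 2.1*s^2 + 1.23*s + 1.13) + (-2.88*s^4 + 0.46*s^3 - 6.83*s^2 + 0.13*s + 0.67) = -6.8*s^4 - 3.97*s^3 - 8.93*s^2 + 1.36*s + 1.8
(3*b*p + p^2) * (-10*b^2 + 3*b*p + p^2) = -30*b^3*p - b^2*p^2 + 6*b*p^3 + p^4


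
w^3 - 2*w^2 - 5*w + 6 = (w - 3)*(w - 1)*(w + 2)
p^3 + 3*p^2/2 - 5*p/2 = p*(p - 1)*(p + 5/2)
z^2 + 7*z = z*(z + 7)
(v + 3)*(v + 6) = v^2 + 9*v + 18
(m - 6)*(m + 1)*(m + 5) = m^3 - 31*m - 30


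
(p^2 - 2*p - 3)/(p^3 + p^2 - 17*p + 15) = (p + 1)/(p^2 + 4*p - 5)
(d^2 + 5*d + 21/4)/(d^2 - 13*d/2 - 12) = (d + 7/2)/(d - 8)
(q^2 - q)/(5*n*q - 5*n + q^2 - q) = q/(5*n + q)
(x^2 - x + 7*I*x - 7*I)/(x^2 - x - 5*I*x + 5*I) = (x + 7*I)/(x - 5*I)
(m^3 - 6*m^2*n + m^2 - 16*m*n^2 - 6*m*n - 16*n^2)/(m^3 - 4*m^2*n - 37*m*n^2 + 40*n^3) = (m^2 + 2*m*n + m + 2*n)/(m^2 + 4*m*n - 5*n^2)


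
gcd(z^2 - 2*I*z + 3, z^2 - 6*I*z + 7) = z + I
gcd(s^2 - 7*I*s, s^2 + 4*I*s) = s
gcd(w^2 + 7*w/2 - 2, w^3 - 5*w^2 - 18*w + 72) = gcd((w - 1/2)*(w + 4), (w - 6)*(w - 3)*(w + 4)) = w + 4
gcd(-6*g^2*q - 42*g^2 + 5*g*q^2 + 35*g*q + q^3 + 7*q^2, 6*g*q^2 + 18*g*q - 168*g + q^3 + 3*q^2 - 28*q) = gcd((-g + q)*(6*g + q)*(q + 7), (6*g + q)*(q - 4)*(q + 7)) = 6*g*q + 42*g + q^2 + 7*q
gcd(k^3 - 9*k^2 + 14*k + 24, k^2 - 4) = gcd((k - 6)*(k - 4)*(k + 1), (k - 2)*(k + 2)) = 1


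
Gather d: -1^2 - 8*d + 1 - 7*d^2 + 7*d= -7*d^2 - d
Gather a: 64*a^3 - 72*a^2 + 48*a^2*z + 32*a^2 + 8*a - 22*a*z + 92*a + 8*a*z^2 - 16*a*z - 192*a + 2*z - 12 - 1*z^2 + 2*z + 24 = 64*a^3 + a^2*(48*z - 40) + a*(8*z^2 - 38*z - 92) - z^2 + 4*z + 12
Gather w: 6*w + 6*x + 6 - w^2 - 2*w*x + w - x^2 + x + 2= -w^2 + w*(7 - 2*x) - x^2 + 7*x + 8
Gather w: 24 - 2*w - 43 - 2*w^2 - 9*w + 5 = -2*w^2 - 11*w - 14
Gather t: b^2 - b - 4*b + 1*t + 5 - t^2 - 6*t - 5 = b^2 - 5*b - t^2 - 5*t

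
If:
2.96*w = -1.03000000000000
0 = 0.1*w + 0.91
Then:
No Solution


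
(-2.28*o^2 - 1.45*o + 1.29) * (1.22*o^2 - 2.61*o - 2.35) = -2.7816*o^4 + 4.1818*o^3 + 10.7163*o^2 + 0.0406000000000004*o - 3.0315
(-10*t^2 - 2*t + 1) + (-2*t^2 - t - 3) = -12*t^2 - 3*t - 2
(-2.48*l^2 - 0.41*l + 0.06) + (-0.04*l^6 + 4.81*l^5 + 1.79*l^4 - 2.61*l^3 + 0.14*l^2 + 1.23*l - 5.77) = -0.04*l^6 + 4.81*l^5 + 1.79*l^4 - 2.61*l^3 - 2.34*l^2 + 0.82*l - 5.71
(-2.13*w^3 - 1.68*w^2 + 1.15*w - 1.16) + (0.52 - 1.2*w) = -2.13*w^3 - 1.68*w^2 - 0.05*w - 0.64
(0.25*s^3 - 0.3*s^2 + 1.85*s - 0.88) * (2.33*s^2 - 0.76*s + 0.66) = 0.5825*s^5 - 0.889*s^4 + 4.7035*s^3 - 3.6544*s^2 + 1.8898*s - 0.5808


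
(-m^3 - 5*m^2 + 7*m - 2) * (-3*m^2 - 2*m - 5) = 3*m^5 + 17*m^4 - 6*m^3 + 17*m^2 - 31*m + 10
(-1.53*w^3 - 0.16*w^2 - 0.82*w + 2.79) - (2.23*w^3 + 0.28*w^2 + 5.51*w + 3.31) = -3.76*w^3 - 0.44*w^2 - 6.33*w - 0.52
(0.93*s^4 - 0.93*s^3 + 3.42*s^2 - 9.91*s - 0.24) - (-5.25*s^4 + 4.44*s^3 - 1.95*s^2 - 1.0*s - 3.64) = 6.18*s^4 - 5.37*s^3 + 5.37*s^2 - 8.91*s + 3.4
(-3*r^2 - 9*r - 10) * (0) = 0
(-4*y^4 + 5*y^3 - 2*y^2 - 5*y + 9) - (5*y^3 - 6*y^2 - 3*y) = -4*y^4 + 4*y^2 - 2*y + 9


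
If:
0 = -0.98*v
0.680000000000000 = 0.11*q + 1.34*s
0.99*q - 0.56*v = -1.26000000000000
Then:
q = -1.27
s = 0.61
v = 0.00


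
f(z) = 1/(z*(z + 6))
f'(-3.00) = 0.00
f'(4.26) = -0.01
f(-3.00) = -0.11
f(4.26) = 0.02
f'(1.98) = -0.04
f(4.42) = 0.02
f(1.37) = 0.10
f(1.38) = 0.10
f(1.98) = 0.06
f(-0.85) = -0.23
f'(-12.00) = 0.00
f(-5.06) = -0.21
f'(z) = -1/(z*(z + 6)^2) - 1/(z^2*(z + 6))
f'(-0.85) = -0.22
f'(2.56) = -0.02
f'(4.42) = -0.01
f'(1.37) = -0.09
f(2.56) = 0.05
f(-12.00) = 0.01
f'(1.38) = -0.08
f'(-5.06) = 0.18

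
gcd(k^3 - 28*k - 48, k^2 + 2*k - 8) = k + 4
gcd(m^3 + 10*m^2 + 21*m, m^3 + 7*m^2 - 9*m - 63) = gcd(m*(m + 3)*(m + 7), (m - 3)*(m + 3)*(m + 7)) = m^2 + 10*m + 21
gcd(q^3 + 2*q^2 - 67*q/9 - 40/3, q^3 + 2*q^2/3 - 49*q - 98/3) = 1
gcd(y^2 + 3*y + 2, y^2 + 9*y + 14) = y + 2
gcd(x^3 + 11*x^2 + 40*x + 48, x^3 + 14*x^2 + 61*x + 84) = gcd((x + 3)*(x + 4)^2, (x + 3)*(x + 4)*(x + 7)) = x^2 + 7*x + 12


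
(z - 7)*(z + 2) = z^2 - 5*z - 14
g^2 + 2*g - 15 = (g - 3)*(g + 5)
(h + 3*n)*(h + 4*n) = h^2 + 7*h*n + 12*n^2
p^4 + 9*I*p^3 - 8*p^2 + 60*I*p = p*(p - 2*I)*(p + 5*I)*(p + 6*I)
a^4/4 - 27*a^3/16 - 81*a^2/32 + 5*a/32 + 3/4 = (a/4 + 1/4)*(a - 8)*(a - 1/2)*(a + 3/4)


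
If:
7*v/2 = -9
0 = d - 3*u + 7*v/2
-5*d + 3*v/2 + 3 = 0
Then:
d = -6/35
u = -107/35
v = -18/7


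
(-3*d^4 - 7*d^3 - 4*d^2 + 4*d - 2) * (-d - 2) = 3*d^5 + 13*d^4 + 18*d^3 + 4*d^2 - 6*d + 4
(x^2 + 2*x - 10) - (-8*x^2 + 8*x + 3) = 9*x^2 - 6*x - 13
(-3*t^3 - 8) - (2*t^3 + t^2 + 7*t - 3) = -5*t^3 - t^2 - 7*t - 5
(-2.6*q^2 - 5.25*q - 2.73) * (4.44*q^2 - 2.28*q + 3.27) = -11.544*q^4 - 17.382*q^3 - 8.65320000000001*q^2 - 10.9431*q - 8.9271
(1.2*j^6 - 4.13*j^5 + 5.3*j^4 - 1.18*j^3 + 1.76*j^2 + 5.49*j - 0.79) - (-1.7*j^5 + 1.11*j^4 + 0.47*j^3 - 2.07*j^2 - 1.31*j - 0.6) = 1.2*j^6 - 2.43*j^5 + 4.19*j^4 - 1.65*j^3 + 3.83*j^2 + 6.8*j - 0.19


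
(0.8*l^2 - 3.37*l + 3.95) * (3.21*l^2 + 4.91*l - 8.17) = 2.568*l^4 - 6.8897*l^3 - 10.4032*l^2 + 46.9274*l - 32.2715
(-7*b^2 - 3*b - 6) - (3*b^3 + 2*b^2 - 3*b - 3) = -3*b^3 - 9*b^2 - 3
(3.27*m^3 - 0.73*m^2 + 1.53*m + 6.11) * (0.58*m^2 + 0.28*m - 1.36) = 1.8966*m^5 + 0.4922*m^4 - 3.7642*m^3 + 4.965*m^2 - 0.37*m - 8.3096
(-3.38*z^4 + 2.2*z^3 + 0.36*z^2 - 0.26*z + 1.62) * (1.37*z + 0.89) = -4.6306*z^5 + 0.00580000000000069*z^4 + 2.4512*z^3 - 0.0358*z^2 + 1.988*z + 1.4418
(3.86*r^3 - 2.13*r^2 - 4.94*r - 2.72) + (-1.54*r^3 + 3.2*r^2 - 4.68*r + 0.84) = 2.32*r^3 + 1.07*r^2 - 9.62*r - 1.88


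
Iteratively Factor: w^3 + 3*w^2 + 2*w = (w + 2)*(w^2 + w) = w*(w + 2)*(w + 1)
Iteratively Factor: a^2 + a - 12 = (a + 4)*(a - 3)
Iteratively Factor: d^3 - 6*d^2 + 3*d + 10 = (d + 1)*(d^2 - 7*d + 10) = (d - 2)*(d + 1)*(d - 5)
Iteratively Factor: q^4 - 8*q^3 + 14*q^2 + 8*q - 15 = (q - 5)*(q^3 - 3*q^2 - q + 3) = (q - 5)*(q - 1)*(q^2 - 2*q - 3) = (q - 5)*(q - 1)*(q + 1)*(q - 3)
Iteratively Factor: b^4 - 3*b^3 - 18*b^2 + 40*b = (b - 2)*(b^3 - b^2 - 20*b) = b*(b - 2)*(b^2 - b - 20) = b*(b - 2)*(b + 4)*(b - 5)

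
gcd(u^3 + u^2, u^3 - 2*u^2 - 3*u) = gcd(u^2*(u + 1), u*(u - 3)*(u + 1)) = u^2 + u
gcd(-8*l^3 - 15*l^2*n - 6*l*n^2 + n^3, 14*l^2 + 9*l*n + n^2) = 1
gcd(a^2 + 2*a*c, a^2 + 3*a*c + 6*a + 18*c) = 1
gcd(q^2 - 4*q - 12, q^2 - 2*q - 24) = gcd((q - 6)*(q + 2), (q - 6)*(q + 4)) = q - 6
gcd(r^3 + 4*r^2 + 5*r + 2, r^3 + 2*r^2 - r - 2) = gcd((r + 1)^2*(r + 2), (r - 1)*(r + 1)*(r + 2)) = r^2 + 3*r + 2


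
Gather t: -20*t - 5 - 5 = -20*t - 10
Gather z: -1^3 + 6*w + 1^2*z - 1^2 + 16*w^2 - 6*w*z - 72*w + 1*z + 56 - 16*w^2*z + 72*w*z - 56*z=16*w^2 - 66*w + z*(-16*w^2 + 66*w - 54) + 54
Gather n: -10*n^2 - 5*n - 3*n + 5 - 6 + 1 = -10*n^2 - 8*n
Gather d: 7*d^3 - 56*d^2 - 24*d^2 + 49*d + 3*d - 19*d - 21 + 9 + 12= 7*d^3 - 80*d^2 + 33*d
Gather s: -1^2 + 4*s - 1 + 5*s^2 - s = 5*s^2 + 3*s - 2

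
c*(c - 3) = c^2 - 3*c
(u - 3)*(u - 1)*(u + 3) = u^3 - u^2 - 9*u + 9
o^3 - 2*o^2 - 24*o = o*(o - 6)*(o + 4)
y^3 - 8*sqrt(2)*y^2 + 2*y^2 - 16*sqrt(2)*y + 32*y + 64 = (y + 2)*(y - 4*sqrt(2))^2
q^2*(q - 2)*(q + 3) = q^4 + q^3 - 6*q^2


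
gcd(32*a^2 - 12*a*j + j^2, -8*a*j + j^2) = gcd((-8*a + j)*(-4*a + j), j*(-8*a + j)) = 8*a - j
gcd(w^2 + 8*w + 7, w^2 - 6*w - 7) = w + 1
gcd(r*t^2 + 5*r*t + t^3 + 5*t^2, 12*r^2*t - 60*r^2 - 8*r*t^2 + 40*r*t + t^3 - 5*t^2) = 1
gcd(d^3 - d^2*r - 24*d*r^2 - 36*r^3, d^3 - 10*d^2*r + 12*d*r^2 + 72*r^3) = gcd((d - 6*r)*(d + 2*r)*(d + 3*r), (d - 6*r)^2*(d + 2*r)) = -d^2 + 4*d*r + 12*r^2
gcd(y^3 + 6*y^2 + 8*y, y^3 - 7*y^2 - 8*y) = y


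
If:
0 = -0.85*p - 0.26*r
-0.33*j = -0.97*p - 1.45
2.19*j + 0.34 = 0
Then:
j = -0.16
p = -1.55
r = 5.06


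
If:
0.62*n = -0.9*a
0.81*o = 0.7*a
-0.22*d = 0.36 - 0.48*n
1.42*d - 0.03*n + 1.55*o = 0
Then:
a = -0.75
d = 0.73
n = 1.08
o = -0.64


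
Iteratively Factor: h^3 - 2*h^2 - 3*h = (h)*(h^2 - 2*h - 3) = h*(h + 1)*(h - 3)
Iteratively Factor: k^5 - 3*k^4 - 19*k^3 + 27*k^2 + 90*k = (k)*(k^4 - 3*k^3 - 19*k^2 + 27*k + 90) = k*(k + 3)*(k^3 - 6*k^2 - k + 30) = k*(k - 3)*(k + 3)*(k^2 - 3*k - 10) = k*(k - 5)*(k - 3)*(k + 3)*(k + 2)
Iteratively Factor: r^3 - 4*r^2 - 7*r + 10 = (r + 2)*(r^2 - 6*r + 5) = (r - 1)*(r + 2)*(r - 5)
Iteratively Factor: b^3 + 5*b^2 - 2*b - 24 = (b + 3)*(b^2 + 2*b - 8) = (b + 3)*(b + 4)*(b - 2)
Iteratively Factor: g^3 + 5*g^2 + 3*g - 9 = (g - 1)*(g^2 + 6*g + 9) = (g - 1)*(g + 3)*(g + 3)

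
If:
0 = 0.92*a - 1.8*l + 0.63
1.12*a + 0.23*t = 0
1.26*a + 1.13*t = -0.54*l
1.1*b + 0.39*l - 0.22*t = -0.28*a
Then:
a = 0.05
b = -0.19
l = 0.37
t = -0.23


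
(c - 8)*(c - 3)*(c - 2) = c^3 - 13*c^2 + 46*c - 48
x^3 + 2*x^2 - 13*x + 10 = (x - 2)*(x - 1)*(x + 5)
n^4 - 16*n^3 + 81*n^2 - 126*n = n*(n - 7)*(n - 6)*(n - 3)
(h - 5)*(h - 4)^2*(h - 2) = h^4 - 15*h^3 + 82*h^2 - 192*h + 160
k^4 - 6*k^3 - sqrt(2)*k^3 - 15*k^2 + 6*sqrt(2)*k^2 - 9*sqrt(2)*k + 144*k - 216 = (k - 3)^2*(k - 4*sqrt(2))*(k + 3*sqrt(2))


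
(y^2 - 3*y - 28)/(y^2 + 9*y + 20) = (y - 7)/(y + 5)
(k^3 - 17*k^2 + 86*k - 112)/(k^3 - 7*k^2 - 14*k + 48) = (k - 7)/(k + 3)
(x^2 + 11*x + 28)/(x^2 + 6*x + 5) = (x^2 + 11*x + 28)/(x^2 + 6*x + 5)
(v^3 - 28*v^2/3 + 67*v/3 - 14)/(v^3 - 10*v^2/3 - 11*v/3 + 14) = (v^2 - 7*v + 6)/(v^2 - v - 6)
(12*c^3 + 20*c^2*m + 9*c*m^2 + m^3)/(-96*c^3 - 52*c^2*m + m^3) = (-c - m)/(8*c - m)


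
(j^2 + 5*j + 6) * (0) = 0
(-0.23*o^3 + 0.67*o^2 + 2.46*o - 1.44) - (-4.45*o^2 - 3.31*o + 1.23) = -0.23*o^3 + 5.12*o^2 + 5.77*o - 2.67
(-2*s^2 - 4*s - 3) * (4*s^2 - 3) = -8*s^4 - 16*s^3 - 6*s^2 + 12*s + 9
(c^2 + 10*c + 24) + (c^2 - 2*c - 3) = 2*c^2 + 8*c + 21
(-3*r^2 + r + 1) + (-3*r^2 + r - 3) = -6*r^2 + 2*r - 2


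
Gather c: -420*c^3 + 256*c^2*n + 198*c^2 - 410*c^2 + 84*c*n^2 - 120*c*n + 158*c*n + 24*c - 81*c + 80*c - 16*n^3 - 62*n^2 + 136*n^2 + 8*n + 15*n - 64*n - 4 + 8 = -420*c^3 + c^2*(256*n - 212) + c*(84*n^2 + 38*n + 23) - 16*n^3 + 74*n^2 - 41*n + 4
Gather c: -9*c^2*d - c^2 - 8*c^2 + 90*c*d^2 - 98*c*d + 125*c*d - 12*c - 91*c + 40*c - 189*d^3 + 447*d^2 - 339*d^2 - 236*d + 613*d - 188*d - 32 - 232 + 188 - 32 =c^2*(-9*d - 9) + c*(90*d^2 + 27*d - 63) - 189*d^3 + 108*d^2 + 189*d - 108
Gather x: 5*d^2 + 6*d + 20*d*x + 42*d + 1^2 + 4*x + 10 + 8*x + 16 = 5*d^2 + 48*d + x*(20*d + 12) + 27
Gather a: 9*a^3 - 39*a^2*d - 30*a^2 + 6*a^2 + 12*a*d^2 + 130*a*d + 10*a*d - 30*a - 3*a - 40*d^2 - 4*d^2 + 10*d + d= 9*a^3 + a^2*(-39*d - 24) + a*(12*d^2 + 140*d - 33) - 44*d^2 + 11*d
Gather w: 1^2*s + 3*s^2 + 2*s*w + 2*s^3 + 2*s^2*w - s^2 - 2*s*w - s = 2*s^3 + 2*s^2*w + 2*s^2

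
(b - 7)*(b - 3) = b^2 - 10*b + 21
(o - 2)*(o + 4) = o^2 + 2*o - 8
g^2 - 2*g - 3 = (g - 3)*(g + 1)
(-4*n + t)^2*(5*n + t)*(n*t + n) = 80*n^4*t + 80*n^4 - 24*n^3*t^2 - 24*n^3*t - 3*n^2*t^3 - 3*n^2*t^2 + n*t^4 + n*t^3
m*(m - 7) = m^2 - 7*m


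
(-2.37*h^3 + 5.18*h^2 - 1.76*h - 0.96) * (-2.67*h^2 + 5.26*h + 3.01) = 6.3279*h^5 - 26.2968*h^4 + 24.8123*h^3 + 8.8974*h^2 - 10.3472*h - 2.8896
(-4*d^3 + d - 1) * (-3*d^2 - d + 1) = 12*d^5 + 4*d^4 - 7*d^3 + 2*d^2 + 2*d - 1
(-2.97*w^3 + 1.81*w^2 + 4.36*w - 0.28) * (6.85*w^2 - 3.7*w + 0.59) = -20.3445*w^5 + 23.3875*w^4 + 21.4167*w^3 - 16.9821*w^2 + 3.6084*w - 0.1652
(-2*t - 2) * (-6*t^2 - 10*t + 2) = 12*t^3 + 32*t^2 + 16*t - 4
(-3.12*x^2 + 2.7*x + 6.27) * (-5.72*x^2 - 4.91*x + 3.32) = 17.8464*x^4 - 0.1248*x^3 - 59.4798*x^2 - 21.8217*x + 20.8164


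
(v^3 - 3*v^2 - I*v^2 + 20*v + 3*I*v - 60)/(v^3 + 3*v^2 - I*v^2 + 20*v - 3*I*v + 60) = (v - 3)/(v + 3)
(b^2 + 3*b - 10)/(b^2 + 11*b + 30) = (b - 2)/(b + 6)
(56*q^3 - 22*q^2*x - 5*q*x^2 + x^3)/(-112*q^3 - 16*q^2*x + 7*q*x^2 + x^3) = (14*q^2 - 9*q*x + x^2)/(-28*q^2 + 3*q*x + x^2)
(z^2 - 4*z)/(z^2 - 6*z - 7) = z*(4 - z)/(-z^2 + 6*z + 7)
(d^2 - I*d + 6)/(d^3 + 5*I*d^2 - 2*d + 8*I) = (d - 3*I)/(d^2 + 3*I*d + 4)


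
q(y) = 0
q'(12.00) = 0.00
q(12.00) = 0.00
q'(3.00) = 0.00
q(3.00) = 0.00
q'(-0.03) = 0.00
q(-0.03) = 0.00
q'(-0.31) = 0.00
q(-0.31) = 0.00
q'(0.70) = 0.00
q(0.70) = 0.00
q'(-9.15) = 0.00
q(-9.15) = 0.00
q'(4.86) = 0.00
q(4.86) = 0.00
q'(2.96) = 0.00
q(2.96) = 0.00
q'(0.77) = 0.00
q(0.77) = 0.00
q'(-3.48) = 0.00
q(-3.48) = 0.00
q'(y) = 0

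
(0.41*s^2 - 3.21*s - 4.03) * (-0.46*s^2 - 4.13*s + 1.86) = -0.1886*s^4 - 0.2167*s^3 + 15.8737*s^2 + 10.6733*s - 7.4958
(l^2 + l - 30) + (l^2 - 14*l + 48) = 2*l^2 - 13*l + 18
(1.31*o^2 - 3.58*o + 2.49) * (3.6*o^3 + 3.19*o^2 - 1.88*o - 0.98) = 4.716*o^5 - 8.7091*o^4 - 4.919*o^3 + 13.3897*o^2 - 1.1728*o - 2.4402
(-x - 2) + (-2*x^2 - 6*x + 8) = -2*x^2 - 7*x + 6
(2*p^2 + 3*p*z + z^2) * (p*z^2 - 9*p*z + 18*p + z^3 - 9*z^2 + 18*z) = 2*p^3*z^2 - 18*p^3*z + 36*p^3 + 5*p^2*z^3 - 45*p^2*z^2 + 90*p^2*z + 4*p*z^4 - 36*p*z^3 + 72*p*z^2 + z^5 - 9*z^4 + 18*z^3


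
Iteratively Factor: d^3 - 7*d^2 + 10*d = (d)*(d^2 - 7*d + 10) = d*(d - 5)*(d - 2)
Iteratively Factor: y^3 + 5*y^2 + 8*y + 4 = (y + 2)*(y^2 + 3*y + 2) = (y + 2)^2*(y + 1)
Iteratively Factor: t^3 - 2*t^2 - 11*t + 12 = (t - 4)*(t^2 + 2*t - 3) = (t - 4)*(t + 3)*(t - 1)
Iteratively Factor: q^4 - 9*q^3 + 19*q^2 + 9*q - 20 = (q + 1)*(q^3 - 10*q^2 + 29*q - 20) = (q - 4)*(q + 1)*(q^2 - 6*q + 5) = (q - 4)*(q - 1)*(q + 1)*(q - 5)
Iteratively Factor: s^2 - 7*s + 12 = (s - 3)*(s - 4)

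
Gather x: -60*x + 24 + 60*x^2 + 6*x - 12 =60*x^2 - 54*x + 12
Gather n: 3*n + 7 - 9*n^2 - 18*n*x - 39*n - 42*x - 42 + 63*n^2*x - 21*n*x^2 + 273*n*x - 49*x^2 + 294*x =n^2*(63*x - 9) + n*(-21*x^2 + 255*x - 36) - 49*x^2 + 252*x - 35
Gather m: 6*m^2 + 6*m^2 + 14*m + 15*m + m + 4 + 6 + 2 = 12*m^2 + 30*m + 12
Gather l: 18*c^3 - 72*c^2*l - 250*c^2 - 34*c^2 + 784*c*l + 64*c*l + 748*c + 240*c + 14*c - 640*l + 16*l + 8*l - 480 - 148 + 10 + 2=18*c^3 - 284*c^2 + 1002*c + l*(-72*c^2 + 848*c - 616) - 616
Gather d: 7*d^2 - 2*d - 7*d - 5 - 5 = 7*d^2 - 9*d - 10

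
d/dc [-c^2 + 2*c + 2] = 2 - 2*c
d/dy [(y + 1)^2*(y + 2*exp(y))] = (y + 1)*(2*y + (y + 1)*(2*exp(y) + 1) + 4*exp(y))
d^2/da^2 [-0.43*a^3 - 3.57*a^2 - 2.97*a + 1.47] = -2.58*a - 7.14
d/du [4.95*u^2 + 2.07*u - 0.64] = 9.9*u + 2.07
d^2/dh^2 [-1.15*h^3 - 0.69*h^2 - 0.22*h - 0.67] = -6.9*h - 1.38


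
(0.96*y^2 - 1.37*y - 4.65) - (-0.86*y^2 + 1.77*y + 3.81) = 1.82*y^2 - 3.14*y - 8.46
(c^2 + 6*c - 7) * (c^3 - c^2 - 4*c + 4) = c^5 + 5*c^4 - 17*c^3 - 13*c^2 + 52*c - 28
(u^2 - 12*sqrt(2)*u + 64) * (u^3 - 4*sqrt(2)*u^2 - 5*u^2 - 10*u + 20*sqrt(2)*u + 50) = u^5 - 16*sqrt(2)*u^4 - 5*u^4 + 80*sqrt(2)*u^3 + 150*u^3 - 750*u^2 - 136*sqrt(2)*u^2 - 640*u + 680*sqrt(2)*u + 3200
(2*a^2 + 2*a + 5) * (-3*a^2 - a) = -6*a^4 - 8*a^3 - 17*a^2 - 5*a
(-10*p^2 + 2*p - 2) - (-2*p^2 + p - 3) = -8*p^2 + p + 1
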